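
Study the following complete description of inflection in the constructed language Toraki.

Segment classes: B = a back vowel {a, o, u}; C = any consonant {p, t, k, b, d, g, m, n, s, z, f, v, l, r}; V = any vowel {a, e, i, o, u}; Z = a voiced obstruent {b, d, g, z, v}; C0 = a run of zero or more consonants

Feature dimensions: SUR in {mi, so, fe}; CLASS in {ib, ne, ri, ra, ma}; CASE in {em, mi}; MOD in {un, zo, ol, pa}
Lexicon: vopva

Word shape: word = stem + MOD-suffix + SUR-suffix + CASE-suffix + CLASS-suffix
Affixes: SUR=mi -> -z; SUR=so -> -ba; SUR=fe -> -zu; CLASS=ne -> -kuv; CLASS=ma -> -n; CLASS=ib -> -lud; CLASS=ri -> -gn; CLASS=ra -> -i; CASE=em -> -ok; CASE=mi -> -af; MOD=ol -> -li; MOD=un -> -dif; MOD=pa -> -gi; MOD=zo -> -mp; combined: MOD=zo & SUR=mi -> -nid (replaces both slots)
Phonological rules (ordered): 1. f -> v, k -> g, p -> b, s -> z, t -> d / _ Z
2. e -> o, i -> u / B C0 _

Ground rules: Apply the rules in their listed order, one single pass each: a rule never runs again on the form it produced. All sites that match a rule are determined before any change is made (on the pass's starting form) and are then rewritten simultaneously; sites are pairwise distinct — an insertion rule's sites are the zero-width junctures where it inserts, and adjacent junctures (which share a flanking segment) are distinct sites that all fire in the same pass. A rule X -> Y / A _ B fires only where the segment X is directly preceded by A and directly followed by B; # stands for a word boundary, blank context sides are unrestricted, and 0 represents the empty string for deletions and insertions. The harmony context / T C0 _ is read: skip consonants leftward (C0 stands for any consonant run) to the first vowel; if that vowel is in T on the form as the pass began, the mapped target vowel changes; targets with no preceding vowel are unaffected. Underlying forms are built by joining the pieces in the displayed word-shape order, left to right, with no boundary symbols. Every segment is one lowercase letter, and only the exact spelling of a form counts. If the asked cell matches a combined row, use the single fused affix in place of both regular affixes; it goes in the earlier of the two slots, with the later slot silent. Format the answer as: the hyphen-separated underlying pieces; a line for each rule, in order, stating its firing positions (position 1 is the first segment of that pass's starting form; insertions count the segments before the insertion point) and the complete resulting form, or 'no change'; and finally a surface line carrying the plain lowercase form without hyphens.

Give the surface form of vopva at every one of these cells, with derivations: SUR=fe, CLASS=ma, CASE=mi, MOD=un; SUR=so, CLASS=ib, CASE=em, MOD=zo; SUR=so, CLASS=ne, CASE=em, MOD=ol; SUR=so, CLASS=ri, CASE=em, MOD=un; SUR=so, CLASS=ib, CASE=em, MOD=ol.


cell SUR=fe, CLASS=ma, CASE=mi, MOD=un:
underlying: vopva-dif-zu-af-n
1. f -> v, k -> g, p -> b, s -> z, t -> d / _ Z: fires at position(s) 3, 8: vobvadivzuafn
2. e -> o, i -> u / B C0 _: fires at position(s) 7: vobvaduvzuafn
surface: vobvaduvzuafn

cell SUR=so, CLASS=ib, CASE=em, MOD=zo:
underlying: vopva-mp-ba-ok-lud
1. f -> v, k -> g, p -> b, s -> z, t -> d / _ Z: fires at position(s) 3, 7: vobvambbaoklud
2. e -> o, i -> u / B C0 _: no change
surface: vobvambbaoklud

cell SUR=so, CLASS=ne, CASE=em, MOD=ol:
underlying: vopva-li-ba-ok-kuv
1. f -> v, k -> g, p -> b, s -> z, t -> d / _ Z: fires at position(s) 3: vobvalibaokkuv
2. e -> o, i -> u / B C0 _: fires at position(s) 7: vobvalubaokkuv
surface: vobvalubaokkuv

cell SUR=so, CLASS=ri, CASE=em, MOD=un:
underlying: vopva-dif-ba-ok-gn
1. f -> v, k -> g, p -> b, s -> z, t -> d / _ Z: fires at position(s) 3, 8, 12: vobvadivbaoggn
2. e -> o, i -> u / B C0 _: fires at position(s) 7: vobvaduvbaoggn
surface: vobvaduvbaoggn

cell SUR=so, CLASS=ib, CASE=em, MOD=ol:
underlying: vopva-li-ba-ok-lud
1. f -> v, k -> g, p -> b, s -> z, t -> d / _ Z: fires at position(s) 3: vobvalibaoklud
2. e -> o, i -> u / B C0 _: fires at position(s) 7: vobvalubaoklud
surface: vobvalubaoklud


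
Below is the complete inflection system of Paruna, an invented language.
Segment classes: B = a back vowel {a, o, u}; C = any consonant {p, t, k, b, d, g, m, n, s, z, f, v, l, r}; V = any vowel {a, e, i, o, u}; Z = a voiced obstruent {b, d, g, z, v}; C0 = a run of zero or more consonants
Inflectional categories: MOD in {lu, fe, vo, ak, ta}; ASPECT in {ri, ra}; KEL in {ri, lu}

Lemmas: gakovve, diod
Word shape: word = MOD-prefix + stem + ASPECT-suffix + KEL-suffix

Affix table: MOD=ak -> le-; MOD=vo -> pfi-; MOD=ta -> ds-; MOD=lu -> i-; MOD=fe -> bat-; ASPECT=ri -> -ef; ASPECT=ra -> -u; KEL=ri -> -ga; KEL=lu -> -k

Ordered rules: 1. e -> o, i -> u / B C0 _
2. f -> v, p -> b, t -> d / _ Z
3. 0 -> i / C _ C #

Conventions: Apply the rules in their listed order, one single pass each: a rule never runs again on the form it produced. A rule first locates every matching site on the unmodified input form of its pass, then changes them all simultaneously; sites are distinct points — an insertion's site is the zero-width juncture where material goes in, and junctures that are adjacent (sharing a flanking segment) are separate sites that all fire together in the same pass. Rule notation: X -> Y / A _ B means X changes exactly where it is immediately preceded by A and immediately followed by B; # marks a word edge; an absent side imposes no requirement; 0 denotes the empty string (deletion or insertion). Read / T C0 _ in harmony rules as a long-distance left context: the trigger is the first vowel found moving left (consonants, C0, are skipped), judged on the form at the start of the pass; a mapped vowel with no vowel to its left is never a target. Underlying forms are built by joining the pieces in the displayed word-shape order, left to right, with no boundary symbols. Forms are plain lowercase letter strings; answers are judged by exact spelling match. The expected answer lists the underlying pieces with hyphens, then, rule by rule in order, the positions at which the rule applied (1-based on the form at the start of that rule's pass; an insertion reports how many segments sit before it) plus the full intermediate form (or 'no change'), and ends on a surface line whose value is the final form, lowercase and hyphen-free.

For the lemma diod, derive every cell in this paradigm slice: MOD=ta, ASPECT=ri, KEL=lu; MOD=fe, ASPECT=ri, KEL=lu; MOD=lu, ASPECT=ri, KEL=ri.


cell MOD=ta, ASPECT=ri, KEL=lu:
underlying: ds-diod-ef-k
1. e -> o, i -> u / B C0 _: fires at position(s) 7: dsdiodofk
2. f -> v, p -> b, t -> d / _ Z: no change
3. 0 -> i / C _ C #: inserts after position(s) 8: dsdiodofik
surface: dsdiodofik

cell MOD=fe, ASPECT=ri, KEL=lu:
underlying: bat-diod-ef-k
1. e -> o, i -> u / B C0 _: fires at position(s) 5, 8: batduodofk
2. f -> v, p -> b, t -> d / _ Z: fires at position(s) 3: badduodofk
3. 0 -> i / C _ C #: inserts after position(s) 9: badduodofik
surface: badduodofik

cell MOD=lu, ASPECT=ri, KEL=ri:
underlying: i-diod-ef-ga
1. e -> o, i -> u / B C0 _: fires at position(s) 6: idiodofga
2. f -> v, p -> b, t -> d / _ Z: fires at position(s) 7: idiodovga
3. 0 -> i / C _ C #: no change
surface: idiodovga


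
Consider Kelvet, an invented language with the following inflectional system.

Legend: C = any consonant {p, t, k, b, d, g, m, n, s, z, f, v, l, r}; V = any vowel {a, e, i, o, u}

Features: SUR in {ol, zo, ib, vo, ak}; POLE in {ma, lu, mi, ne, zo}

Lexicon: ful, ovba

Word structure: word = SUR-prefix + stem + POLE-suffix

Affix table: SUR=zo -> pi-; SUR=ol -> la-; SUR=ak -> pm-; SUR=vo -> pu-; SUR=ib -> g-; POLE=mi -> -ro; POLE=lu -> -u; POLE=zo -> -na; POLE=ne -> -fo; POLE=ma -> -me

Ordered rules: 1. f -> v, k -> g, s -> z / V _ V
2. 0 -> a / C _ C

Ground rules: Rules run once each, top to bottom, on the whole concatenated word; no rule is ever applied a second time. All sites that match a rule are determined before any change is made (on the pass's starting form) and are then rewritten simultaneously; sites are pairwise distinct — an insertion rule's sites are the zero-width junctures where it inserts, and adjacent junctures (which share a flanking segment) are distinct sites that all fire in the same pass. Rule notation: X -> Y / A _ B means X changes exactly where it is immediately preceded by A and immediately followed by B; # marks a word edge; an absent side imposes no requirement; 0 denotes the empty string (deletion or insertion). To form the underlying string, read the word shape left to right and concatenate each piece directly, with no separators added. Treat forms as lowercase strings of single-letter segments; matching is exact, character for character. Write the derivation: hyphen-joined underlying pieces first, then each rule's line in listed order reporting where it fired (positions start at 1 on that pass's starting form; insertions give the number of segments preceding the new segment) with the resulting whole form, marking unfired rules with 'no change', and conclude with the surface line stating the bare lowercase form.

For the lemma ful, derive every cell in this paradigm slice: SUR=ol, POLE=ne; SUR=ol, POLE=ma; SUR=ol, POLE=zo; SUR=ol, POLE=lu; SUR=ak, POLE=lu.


cell SUR=ol, POLE=ne:
underlying: la-ful-fo
1. f -> v, k -> g, s -> z / V _ V: fires at position(s) 3: lavulfo
2. 0 -> a / C _ C: inserts after position(s) 5: lavulafo
surface: lavulafo

cell SUR=ol, POLE=ma:
underlying: la-ful-me
1. f -> v, k -> g, s -> z / V _ V: fires at position(s) 3: lavulme
2. 0 -> a / C _ C: inserts after position(s) 5: lavulame
surface: lavulame

cell SUR=ol, POLE=zo:
underlying: la-ful-na
1. f -> v, k -> g, s -> z / V _ V: fires at position(s) 3: lavulna
2. 0 -> a / C _ C: inserts after position(s) 5: lavulana
surface: lavulana

cell SUR=ol, POLE=lu:
underlying: la-ful-u
1. f -> v, k -> g, s -> z / V _ V: fires at position(s) 3: lavulu
2. 0 -> a / C _ C: no change
surface: lavulu

cell SUR=ak, POLE=lu:
underlying: pm-ful-u
1. f -> v, k -> g, s -> z / V _ V: no change
2. 0 -> a / C _ C: inserts after position(s) 1, 2: pamafulu
surface: pamafulu


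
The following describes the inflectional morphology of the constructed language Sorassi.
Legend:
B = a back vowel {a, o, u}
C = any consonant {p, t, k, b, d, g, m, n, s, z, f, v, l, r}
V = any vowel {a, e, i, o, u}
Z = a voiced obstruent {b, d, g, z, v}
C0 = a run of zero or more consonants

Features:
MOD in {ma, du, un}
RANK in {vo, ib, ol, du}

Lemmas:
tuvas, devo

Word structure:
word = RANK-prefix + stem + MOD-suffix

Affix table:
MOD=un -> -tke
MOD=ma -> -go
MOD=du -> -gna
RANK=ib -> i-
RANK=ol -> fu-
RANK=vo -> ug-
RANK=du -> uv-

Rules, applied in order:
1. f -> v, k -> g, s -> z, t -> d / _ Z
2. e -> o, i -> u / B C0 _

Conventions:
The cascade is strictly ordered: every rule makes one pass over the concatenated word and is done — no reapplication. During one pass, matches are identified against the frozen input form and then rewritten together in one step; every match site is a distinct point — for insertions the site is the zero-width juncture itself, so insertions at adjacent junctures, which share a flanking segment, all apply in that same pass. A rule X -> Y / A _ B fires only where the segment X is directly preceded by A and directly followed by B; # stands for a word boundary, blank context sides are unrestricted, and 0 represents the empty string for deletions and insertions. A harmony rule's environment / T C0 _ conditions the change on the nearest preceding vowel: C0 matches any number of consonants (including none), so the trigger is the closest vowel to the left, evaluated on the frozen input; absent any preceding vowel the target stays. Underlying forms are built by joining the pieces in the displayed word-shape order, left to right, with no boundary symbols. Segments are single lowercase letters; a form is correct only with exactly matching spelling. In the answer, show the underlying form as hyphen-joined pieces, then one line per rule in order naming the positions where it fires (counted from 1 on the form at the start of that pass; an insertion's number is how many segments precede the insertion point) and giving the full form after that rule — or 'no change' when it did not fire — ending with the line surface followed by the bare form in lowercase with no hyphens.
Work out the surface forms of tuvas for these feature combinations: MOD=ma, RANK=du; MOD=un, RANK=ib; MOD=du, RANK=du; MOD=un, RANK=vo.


cell MOD=ma, RANK=du:
underlying: uv-tuvas-go
1. f -> v, k -> g, s -> z, t -> d / _ Z: fires at position(s) 7: uvtuvazgo
2. e -> o, i -> u / B C0 _: no change
surface: uvtuvazgo

cell MOD=un, RANK=ib:
underlying: i-tuvas-tke
1. f -> v, k -> g, s -> z, t -> d / _ Z: no change
2. e -> o, i -> u / B C0 _: fires at position(s) 9: ituvastko
surface: ituvastko

cell MOD=du, RANK=du:
underlying: uv-tuvas-gna
1. f -> v, k -> g, s -> z, t -> d / _ Z: fires at position(s) 7: uvtuvazgna
2. e -> o, i -> u / B C0 _: no change
surface: uvtuvazgna

cell MOD=un, RANK=vo:
underlying: ug-tuvas-tke
1. f -> v, k -> g, s -> z, t -> d / _ Z: no change
2. e -> o, i -> u / B C0 _: fires at position(s) 10: ugtuvastko
surface: ugtuvastko


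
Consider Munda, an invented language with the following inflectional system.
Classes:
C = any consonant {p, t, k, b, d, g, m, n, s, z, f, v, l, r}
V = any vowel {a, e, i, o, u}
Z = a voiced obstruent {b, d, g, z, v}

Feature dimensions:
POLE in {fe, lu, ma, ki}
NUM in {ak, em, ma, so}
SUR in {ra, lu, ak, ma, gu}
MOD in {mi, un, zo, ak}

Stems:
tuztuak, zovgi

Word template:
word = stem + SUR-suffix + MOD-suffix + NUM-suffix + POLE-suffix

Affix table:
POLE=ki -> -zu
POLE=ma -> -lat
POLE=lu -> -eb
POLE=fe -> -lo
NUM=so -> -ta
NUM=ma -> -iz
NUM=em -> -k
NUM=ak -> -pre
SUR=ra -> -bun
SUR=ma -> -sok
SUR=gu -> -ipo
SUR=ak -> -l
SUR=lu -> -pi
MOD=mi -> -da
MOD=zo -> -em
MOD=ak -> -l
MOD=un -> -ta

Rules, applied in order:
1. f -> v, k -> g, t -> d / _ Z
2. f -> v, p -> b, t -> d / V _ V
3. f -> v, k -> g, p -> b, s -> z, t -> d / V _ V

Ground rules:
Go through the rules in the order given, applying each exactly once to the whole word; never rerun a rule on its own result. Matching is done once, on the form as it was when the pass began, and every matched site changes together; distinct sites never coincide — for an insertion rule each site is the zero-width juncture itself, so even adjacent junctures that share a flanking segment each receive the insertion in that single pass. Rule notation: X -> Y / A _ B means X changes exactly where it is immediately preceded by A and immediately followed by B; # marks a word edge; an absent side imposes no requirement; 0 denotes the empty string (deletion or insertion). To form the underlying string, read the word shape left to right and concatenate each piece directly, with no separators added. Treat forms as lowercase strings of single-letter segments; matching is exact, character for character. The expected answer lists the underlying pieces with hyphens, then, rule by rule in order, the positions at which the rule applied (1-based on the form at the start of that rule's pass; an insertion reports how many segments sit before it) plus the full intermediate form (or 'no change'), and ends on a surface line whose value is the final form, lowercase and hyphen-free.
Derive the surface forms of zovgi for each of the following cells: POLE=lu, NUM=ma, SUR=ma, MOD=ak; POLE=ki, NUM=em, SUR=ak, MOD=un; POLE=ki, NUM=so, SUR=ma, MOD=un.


cell POLE=lu, NUM=ma, SUR=ma, MOD=ak:
underlying: zovgi-sok-l-iz-eb
1. f -> v, k -> g, t -> d / _ Z: no change
2. f -> v, p -> b, t -> d / V _ V: no change
3. f -> v, k -> g, p -> b, s -> z, t -> d / V _ V: fires at position(s) 6: zovgizoklizeb
surface: zovgizoklizeb

cell POLE=ki, NUM=em, SUR=ak, MOD=un:
underlying: zovgi-l-ta-k-zu
1. f -> v, k -> g, t -> d / _ Z: fires at position(s) 9: zovgiltagzu
2. f -> v, p -> b, t -> d / V _ V: no change
3. f -> v, k -> g, p -> b, s -> z, t -> d / V _ V: no change
surface: zovgiltagzu

cell POLE=ki, NUM=so, SUR=ma, MOD=un:
underlying: zovgi-sok-ta-ta-zu
1. f -> v, k -> g, t -> d / _ Z: no change
2. f -> v, p -> b, t -> d / V _ V: fires at position(s) 11: zovgisoktadazu
3. f -> v, k -> g, p -> b, s -> z, t -> d / V _ V: fires at position(s) 6: zovgizoktadazu
surface: zovgizoktadazu


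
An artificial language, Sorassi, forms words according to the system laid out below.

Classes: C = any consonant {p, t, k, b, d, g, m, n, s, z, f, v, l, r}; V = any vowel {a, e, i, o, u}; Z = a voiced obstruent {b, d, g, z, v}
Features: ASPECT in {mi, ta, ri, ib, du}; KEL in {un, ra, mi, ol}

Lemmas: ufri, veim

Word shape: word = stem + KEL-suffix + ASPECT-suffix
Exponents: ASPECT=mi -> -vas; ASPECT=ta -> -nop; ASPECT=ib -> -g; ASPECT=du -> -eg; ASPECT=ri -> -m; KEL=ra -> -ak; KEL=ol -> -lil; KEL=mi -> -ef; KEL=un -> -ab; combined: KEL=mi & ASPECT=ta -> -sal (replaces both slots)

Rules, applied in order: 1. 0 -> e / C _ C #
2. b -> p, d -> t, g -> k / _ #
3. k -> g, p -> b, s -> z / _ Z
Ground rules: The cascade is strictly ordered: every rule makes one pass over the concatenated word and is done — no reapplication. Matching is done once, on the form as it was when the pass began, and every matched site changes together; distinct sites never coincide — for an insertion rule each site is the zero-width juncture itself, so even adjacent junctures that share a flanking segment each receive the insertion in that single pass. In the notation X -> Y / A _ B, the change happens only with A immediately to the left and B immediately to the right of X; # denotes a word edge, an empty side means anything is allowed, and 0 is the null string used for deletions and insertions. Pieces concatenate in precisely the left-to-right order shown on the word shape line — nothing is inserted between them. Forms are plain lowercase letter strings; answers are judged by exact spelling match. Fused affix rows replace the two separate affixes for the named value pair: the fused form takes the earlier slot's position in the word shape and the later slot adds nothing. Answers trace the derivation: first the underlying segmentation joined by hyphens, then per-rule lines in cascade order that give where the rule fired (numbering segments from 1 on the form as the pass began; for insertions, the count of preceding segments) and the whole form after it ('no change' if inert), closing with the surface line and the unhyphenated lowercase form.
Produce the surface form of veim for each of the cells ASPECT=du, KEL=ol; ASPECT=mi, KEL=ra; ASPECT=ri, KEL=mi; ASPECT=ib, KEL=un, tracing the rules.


cell ASPECT=du, KEL=ol:
underlying: veim-lil-eg
1. 0 -> e / C _ C #: no change
2. b -> p, d -> t, g -> k / _ #: fires at position(s) 9: veimlilek
3. k -> g, p -> b, s -> z / _ Z: no change
surface: veimlilek

cell ASPECT=mi, KEL=ra:
underlying: veim-ak-vas
1. 0 -> e / C _ C #: no change
2. b -> p, d -> t, g -> k / _ #: no change
3. k -> g, p -> b, s -> z / _ Z: fires at position(s) 6: veimagvas
surface: veimagvas

cell ASPECT=ri, KEL=mi:
underlying: veim-ef-m
1. 0 -> e / C _ C #: inserts after position(s) 6: veimefem
2. b -> p, d -> t, g -> k / _ #: no change
3. k -> g, p -> b, s -> z / _ Z: no change
surface: veimefem

cell ASPECT=ib, KEL=un:
underlying: veim-ab-g
1. 0 -> e / C _ C #: inserts after position(s) 6: veimabeg
2. b -> p, d -> t, g -> k / _ #: fires at position(s) 8: veimabek
3. k -> g, p -> b, s -> z / _ Z: no change
surface: veimabek


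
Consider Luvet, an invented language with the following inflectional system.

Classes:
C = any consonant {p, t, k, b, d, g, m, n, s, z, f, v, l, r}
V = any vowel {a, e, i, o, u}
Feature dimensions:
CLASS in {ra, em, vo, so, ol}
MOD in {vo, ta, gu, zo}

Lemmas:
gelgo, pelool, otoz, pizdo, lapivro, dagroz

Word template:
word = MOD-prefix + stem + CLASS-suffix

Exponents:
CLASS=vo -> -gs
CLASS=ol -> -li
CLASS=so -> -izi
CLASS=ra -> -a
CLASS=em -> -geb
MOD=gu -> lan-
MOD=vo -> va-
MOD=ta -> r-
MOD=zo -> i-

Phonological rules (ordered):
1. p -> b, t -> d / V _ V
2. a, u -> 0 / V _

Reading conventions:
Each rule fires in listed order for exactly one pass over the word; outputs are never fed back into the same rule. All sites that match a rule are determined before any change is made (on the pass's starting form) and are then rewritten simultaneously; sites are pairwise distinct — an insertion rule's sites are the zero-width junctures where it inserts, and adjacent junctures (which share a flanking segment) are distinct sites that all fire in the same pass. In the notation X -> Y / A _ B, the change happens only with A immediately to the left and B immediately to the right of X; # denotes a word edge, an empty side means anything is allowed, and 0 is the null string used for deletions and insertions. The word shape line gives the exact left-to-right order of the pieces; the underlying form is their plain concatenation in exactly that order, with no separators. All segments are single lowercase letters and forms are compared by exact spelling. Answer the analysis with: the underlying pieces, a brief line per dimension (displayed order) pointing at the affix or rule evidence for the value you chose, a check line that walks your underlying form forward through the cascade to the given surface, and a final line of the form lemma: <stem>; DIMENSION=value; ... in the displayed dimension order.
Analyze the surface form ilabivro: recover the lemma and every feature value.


underlying: i-lapivro-a
CLASS=ra - signalled by the affix -a
MOD=zo - signalled by the affix i-
check: ilapivroa -> ilabivroa -> ilabivro
lemma: lapivro; CLASS=ra; MOD=zo


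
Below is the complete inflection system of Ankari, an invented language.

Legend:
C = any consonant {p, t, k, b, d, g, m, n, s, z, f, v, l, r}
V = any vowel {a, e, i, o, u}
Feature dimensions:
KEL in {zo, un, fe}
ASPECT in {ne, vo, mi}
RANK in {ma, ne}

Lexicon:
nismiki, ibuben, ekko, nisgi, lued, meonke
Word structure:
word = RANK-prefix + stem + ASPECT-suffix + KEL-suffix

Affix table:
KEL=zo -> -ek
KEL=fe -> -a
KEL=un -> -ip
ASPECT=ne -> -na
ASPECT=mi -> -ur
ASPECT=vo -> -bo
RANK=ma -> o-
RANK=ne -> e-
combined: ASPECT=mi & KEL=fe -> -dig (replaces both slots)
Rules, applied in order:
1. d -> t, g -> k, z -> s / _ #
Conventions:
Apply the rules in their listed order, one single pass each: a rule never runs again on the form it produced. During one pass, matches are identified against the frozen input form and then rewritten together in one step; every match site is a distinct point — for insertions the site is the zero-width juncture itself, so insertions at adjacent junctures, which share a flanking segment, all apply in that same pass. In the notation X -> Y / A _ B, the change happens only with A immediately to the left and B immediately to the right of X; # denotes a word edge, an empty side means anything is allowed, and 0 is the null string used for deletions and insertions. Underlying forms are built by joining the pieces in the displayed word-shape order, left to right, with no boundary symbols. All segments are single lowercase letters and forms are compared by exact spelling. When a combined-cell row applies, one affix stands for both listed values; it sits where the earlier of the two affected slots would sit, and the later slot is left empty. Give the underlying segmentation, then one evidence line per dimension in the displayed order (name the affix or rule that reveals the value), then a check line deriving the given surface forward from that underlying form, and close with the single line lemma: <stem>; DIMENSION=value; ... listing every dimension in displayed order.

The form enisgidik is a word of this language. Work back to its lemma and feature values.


underlying: e-nisgi-dig
KEL=fe - signalled by the combined affix row
ASPECT=mi - signalled by the combined affix row
RANK=ne - signalled by the affix e-
check: enisgidig -> enisgidik
lemma: nisgi; KEL=fe; ASPECT=mi; RANK=ne


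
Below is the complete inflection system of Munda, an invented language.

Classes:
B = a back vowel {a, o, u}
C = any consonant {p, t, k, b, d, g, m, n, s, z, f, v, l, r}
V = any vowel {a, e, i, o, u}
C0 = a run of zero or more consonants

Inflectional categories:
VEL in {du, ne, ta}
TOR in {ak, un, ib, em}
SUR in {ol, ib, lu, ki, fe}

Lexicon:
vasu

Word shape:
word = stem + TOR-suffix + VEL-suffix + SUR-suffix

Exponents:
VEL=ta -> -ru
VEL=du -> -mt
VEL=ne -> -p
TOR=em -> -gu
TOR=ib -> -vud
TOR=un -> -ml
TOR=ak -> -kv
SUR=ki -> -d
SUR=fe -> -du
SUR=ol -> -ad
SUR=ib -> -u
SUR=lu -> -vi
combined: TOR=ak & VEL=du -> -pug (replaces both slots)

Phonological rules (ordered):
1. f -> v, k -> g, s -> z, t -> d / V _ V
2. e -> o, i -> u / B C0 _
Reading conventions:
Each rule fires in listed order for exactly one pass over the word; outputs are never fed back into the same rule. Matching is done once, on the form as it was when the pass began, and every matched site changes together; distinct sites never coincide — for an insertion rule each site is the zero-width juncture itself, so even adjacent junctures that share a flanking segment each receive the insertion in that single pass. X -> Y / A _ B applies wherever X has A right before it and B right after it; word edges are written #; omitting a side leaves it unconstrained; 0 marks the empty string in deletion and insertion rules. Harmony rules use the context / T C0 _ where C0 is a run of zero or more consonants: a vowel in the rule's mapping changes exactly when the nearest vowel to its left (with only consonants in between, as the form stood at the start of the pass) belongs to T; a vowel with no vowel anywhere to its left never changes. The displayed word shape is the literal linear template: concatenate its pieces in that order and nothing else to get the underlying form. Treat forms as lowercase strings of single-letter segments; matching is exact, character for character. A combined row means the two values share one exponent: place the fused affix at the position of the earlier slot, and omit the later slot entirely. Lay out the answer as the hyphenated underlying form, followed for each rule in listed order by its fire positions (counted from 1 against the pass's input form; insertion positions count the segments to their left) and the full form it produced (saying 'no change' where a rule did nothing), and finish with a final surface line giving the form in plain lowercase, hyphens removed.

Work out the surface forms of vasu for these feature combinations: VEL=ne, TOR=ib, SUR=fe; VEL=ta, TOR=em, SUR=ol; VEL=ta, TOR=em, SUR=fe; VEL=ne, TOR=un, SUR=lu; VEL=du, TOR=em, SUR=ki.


cell VEL=ne, TOR=ib, SUR=fe:
underlying: vasu-vud-p-du
1. f -> v, k -> g, s -> z, t -> d / V _ V: fires at position(s) 3: vazuvudpdu
2. e -> o, i -> u / B C0 _: no change
surface: vazuvudpdu

cell VEL=ta, TOR=em, SUR=ol:
underlying: vasu-gu-ru-ad
1. f -> v, k -> g, s -> z, t -> d / V _ V: fires at position(s) 3: vazuguruad
2. e -> o, i -> u / B C0 _: no change
surface: vazuguruad

cell VEL=ta, TOR=em, SUR=fe:
underlying: vasu-gu-ru-du
1. f -> v, k -> g, s -> z, t -> d / V _ V: fires at position(s) 3: vazugurudu
2. e -> o, i -> u / B C0 _: no change
surface: vazugurudu

cell VEL=ne, TOR=un, SUR=lu:
underlying: vasu-ml-p-vi
1. f -> v, k -> g, s -> z, t -> d / V _ V: fires at position(s) 3: vazumlpvi
2. e -> o, i -> u / B C0 _: fires at position(s) 9: vazumlpvu
surface: vazumlpvu

cell VEL=du, TOR=em, SUR=ki:
underlying: vasu-gu-mt-d
1. f -> v, k -> g, s -> z, t -> d / V _ V: fires at position(s) 3: vazugumtd
2. e -> o, i -> u / B C0 _: no change
surface: vazugumtd


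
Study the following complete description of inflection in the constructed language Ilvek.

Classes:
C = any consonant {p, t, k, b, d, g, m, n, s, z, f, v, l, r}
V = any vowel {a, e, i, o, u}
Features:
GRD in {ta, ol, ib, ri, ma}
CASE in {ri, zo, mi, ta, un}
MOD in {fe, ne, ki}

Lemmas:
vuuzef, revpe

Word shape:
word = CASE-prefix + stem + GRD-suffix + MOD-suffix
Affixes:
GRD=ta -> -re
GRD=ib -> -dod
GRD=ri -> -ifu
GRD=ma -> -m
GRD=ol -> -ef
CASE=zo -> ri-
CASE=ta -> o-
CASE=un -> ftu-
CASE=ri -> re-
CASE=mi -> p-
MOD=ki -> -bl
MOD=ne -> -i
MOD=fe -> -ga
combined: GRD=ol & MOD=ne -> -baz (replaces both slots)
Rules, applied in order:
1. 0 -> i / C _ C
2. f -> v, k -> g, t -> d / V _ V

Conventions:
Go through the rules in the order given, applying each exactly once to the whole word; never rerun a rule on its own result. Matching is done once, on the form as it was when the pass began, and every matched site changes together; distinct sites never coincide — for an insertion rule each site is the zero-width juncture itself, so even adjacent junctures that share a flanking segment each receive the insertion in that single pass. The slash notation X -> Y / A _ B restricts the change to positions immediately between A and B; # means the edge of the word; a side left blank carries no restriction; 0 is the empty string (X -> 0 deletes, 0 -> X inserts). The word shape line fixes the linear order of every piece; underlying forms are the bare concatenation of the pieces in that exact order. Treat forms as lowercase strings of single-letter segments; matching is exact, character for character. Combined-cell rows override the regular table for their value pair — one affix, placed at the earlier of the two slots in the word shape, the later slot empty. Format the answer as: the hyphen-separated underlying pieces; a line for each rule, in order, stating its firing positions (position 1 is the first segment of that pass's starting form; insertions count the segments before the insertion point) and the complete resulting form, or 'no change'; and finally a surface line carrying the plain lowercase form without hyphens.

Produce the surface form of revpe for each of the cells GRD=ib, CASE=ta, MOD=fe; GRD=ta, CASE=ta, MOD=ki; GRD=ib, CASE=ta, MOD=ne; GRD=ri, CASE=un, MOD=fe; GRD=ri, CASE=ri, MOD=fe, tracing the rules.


cell GRD=ib, CASE=ta, MOD=fe:
underlying: o-revpe-dod-ga
1. 0 -> i / C _ C: inserts after position(s) 4, 9: orevipedodiga
2. f -> v, k -> g, t -> d / V _ V: no change
surface: orevipedodiga

cell GRD=ta, CASE=ta, MOD=ki:
underlying: o-revpe-re-bl
1. 0 -> i / C _ C: inserts after position(s) 4, 9: oreviperebil
2. f -> v, k -> g, t -> d / V _ V: no change
surface: oreviperebil

cell GRD=ib, CASE=ta, MOD=ne:
underlying: o-revpe-dod-i
1. 0 -> i / C _ C: inserts after position(s) 4: orevipedodi
2. f -> v, k -> g, t -> d / V _ V: no change
surface: orevipedodi

cell GRD=ri, CASE=un, MOD=fe:
underlying: ftu-revpe-ifu-ga
1. 0 -> i / C _ C: inserts after position(s) 1, 6: fiturevipeifuga
2. f -> v, k -> g, t -> d / V _ V: fires at position(s) 3, 12: fidurevipeivuga
surface: fidurevipeivuga

cell GRD=ri, CASE=ri, MOD=fe:
underlying: re-revpe-ifu-ga
1. 0 -> i / C _ C: inserts after position(s) 5: rerevipeifuga
2. f -> v, k -> g, t -> d / V _ V: fires at position(s) 10: rerevipeivuga
surface: rerevipeivuga


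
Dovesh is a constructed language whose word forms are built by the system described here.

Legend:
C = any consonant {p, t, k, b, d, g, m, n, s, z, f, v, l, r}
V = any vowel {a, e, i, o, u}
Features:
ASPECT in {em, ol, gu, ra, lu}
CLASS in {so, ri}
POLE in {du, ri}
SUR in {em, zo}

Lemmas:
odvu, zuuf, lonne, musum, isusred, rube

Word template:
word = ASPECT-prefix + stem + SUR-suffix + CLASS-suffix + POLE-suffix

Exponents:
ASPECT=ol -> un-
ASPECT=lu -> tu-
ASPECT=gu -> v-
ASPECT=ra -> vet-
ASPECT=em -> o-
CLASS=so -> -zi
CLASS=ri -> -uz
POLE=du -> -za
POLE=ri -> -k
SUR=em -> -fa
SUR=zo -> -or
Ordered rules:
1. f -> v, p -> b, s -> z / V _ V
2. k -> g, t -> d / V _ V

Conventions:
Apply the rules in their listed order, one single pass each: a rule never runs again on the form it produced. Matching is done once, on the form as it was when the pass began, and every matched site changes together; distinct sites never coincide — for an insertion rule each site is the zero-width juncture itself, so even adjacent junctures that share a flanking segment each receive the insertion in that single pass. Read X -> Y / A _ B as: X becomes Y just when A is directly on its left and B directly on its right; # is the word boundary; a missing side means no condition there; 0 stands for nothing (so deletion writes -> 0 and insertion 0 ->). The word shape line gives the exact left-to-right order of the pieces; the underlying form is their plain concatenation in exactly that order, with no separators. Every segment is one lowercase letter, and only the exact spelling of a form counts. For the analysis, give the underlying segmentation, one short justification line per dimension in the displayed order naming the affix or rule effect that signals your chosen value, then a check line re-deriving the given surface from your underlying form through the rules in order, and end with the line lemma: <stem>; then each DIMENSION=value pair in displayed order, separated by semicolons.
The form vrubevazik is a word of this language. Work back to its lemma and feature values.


underlying: v-rube-fa-zi-k
ASPECT=gu - signalled by the affix v-
CLASS=so - signalled by the affix -zi
POLE=ri - signalled by the affix -k
SUR=em - signalled by the affix -fa
check: vrubefazik -> vrubevazik -> vrubevazik
lemma: rube; ASPECT=gu; CLASS=so; POLE=ri; SUR=em


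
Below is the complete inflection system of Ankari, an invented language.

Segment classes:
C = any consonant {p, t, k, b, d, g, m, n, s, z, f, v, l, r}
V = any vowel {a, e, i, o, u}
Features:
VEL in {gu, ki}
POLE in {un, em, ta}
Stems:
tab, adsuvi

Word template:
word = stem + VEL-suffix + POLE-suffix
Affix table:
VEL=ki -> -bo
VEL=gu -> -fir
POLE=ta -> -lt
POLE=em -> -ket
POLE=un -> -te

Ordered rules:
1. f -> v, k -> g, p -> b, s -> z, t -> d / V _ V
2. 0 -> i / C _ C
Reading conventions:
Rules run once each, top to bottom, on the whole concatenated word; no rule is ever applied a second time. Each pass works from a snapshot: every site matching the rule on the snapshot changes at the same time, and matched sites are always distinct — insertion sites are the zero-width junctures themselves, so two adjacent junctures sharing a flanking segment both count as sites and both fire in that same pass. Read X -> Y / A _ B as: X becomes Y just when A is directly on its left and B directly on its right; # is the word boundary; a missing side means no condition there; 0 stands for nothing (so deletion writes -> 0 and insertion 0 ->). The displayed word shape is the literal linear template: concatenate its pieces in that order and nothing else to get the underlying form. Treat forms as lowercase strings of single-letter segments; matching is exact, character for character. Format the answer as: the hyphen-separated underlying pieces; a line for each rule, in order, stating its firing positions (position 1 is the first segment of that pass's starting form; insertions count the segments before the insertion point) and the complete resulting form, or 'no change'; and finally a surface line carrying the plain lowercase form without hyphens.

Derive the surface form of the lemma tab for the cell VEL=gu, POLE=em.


underlying: tab-fir-ket
1. f -> v, k -> g, p -> b, s -> z, t -> d / V _ V: no change
2. 0 -> i / C _ C: inserts after position(s) 3, 6: tabifiriket
surface: tabifiriket


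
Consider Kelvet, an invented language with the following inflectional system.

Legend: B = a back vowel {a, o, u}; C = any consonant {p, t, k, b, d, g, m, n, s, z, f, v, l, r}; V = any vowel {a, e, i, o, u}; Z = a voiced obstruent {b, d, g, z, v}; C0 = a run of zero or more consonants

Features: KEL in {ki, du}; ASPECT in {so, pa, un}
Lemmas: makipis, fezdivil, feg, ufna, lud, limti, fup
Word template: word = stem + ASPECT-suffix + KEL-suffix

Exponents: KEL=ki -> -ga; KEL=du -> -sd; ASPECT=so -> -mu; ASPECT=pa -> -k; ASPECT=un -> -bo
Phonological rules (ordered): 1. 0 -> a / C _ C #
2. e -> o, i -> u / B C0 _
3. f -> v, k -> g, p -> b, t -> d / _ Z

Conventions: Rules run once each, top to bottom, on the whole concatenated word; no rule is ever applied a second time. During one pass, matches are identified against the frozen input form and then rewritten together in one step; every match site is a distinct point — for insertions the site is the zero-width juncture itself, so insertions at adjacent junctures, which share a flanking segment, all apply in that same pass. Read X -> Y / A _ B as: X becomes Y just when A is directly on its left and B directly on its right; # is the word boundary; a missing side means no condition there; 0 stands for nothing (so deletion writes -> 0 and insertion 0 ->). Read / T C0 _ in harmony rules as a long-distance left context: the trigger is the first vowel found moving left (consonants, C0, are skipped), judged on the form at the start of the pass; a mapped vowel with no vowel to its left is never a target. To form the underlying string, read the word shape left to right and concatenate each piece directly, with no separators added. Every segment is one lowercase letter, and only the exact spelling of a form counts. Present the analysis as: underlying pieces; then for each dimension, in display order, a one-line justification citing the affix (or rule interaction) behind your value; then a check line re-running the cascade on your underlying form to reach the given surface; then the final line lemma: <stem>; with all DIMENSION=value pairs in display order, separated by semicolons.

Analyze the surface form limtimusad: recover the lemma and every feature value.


underlying: limti-mu-sd
KEL=du - signalled by the affix -sd
ASPECT=so - signalled by the affix -mu
check: limtimusd -> limtimusad -> limtimusad -> limtimusad
lemma: limti; KEL=du; ASPECT=so


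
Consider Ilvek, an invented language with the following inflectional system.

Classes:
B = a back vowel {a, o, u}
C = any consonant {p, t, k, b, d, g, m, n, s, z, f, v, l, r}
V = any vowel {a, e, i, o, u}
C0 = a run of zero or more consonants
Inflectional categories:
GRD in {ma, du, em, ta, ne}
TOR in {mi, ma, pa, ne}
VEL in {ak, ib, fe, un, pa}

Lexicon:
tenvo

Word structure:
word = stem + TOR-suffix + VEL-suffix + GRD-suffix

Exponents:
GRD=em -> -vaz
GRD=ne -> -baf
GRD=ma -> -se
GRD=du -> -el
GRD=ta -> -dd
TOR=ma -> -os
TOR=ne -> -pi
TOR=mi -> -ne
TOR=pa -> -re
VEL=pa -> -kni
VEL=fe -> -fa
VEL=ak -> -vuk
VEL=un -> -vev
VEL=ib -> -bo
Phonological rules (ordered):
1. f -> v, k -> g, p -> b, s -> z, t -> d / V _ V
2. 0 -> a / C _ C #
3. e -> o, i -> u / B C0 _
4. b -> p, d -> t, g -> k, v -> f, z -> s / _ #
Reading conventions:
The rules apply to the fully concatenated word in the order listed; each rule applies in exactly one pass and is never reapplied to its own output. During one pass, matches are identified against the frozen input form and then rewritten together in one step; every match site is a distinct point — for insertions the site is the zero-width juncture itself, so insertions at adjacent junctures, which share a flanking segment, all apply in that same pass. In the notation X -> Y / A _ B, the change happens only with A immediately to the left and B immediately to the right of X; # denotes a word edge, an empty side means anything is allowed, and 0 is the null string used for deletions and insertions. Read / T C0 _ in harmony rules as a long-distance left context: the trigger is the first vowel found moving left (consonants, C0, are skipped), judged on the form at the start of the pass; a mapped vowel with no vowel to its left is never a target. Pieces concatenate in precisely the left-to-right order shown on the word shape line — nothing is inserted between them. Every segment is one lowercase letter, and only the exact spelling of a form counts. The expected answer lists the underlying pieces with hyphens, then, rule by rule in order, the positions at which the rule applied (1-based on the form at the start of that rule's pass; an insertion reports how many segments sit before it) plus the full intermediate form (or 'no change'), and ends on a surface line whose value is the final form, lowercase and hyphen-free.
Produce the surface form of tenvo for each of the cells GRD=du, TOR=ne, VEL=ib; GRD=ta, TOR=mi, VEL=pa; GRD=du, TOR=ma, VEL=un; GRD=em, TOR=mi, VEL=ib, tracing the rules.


cell GRD=du, TOR=ne, VEL=ib:
underlying: tenvo-pi-bo-el
1. f -> v, k -> g, p -> b, s -> z, t -> d / V _ V: fires at position(s) 6: tenvobiboel
2. 0 -> a / C _ C #: no change
3. e -> o, i -> u / B C0 _: fires at position(s) 7, 10: tenvobubool
4. b -> p, d -> t, g -> k, v -> f, z -> s / _ #: no change
surface: tenvobubool

cell GRD=ta, TOR=mi, VEL=pa:
underlying: tenvo-ne-kni-dd
1. f -> v, k -> g, p -> b, s -> z, t -> d / V _ V: no change
2. 0 -> a / C _ C #: inserts after position(s) 11: tenvoneknidad
3. e -> o, i -> u / B C0 _: fires at position(s) 7: tenvonoknidad
4. b -> p, d -> t, g -> k, v -> f, z -> s / _ #: fires at position(s) 13: tenvonoknidat
surface: tenvonoknidat

cell GRD=du, TOR=ma, VEL=un:
underlying: tenvo-os-vev-el
1. f -> v, k -> g, p -> b, s -> z, t -> d / V _ V: no change
2. 0 -> a / C _ C #: no change
3. e -> o, i -> u / B C0 _: fires at position(s) 9: tenvoosvovel
4. b -> p, d -> t, g -> k, v -> f, z -> s / _ #: no change
surface: tenvoosvovel

cell GRD=em, TOR=mi, VEL=ib:
underlying: tenvo-ne-bo-vaz
1. f -> v, k -> g, p -> b, s -> z, t -> d / V _ V: no change
2. 0 -> a / C _ C #: no change
3. e -> o, i -> u / B C0 _: fires at position(s) 7: tenvonobovaz
4. b -> p, d -> t, g -> k, v -> f, z -> s / _ #: fires at position(s) 12: tenvonobovas
surface: tenvonobovas
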